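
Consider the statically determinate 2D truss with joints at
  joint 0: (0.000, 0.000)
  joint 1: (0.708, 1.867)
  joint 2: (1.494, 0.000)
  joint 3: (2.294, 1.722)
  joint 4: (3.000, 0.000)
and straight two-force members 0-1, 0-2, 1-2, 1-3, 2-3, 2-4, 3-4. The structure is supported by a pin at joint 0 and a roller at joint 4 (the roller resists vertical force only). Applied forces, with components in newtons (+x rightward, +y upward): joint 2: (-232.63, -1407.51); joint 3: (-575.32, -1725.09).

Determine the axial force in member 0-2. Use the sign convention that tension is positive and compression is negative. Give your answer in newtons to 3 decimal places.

N=5 nodes, M=7 members, R=3 reactions → 2N=10, M+R=10
member 0 (0-1): L=1.9967, (cx,cy)=(0.3546,0.9350)
member 1 (0-2): L=1.4940, (cx,cy)=(1.0000,0.0000)
member 2 (1-2): L=2.0257, (cx,cy)=(0.3880,-0.9217)
member 3 (1-3): L=1.5926, (cx,cy)=(0.9958,-0.0910)
member 4 (2-3): L=1.8988, (cx,cy)=(0.4213,0.9069)
member 5 (2-4): L=1.5060, (cx,cy)=(1.0000,0.0000)
member 6 (3-4): L=1.8611, (cx,cy)=(0.3793,-0.9253)
solve A·x = −loads:
  F[0-1] = -1543.0316 N (compression)
  F[0-2] = -260.8238 N (compression)
  F[1-2] = +1684.5292 N (tension)
  F[1-3] = -1205.7530 N (compression)
  F[2-3] = -159.9312 N (compression)
  F[2-4] = +692.8087 N (tension)
  F[3-4] = -1826.3332 N (compression)
  Rx@0 = +807.9500 N
  Ry@0 = +1442.7749 N
  Ry@4 = +1689.8251 N

-260.824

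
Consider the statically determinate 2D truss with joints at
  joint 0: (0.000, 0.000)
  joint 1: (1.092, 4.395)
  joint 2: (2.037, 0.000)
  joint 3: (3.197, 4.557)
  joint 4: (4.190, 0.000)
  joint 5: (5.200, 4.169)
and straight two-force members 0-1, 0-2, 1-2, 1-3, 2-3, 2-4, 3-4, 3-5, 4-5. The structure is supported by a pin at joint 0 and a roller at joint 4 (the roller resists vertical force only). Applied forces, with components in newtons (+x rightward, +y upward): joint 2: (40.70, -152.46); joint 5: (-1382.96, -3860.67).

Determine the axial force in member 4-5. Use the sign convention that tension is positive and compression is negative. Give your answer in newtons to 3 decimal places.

-4057.574

N=6 nodes, M=9 members, R=3 reactions → 2N=12, M+R=12
member 0 (0-1): L=4.5286, (cx,cy)=(0.2411,0.9705)
member 1 (0-2): L=2.0370, (cx,cy)=(1.0000,0.0000)
member 2 (1-2): L=4.4954, (cx,cy)=(0.2102,-0.9777)
member 3 (1-3): L=2.1112, (cx,cy)=(0.9971,0.0767)
member 4 (2-3): L=4.7023, (cx,cy)=(0.2467,0.9691)
member 5 (2-4): L=2.1530, (cx,cy)=(1.0000,0.0000)
member 6 (3-4): L=4.6639, (cx,cy)=(0.2129,-0.9771)
member 7 (3-5): L=2.0402, (cx,cy)=(0.9818,-0.1902)
member 8 (4-5): L=4.2896, (cx,cy)=(0.2355,0.9719)
solve A·x = −loads:
  F[0-1] = -539.6789 N (compression)
  F[0-2] = -1212.1259 N (compression)
  F[1-2] = +516.9267 N (tension)
  F[1-3] = -239.5048 N (compression)
  F[2-3] = -364.1709 N (compression)
  F[2-4] = -1054.3253 N (compression)
  F[3-4] = +464.7791 N (tension)
  F[3-5] = -435.5394 N (compression)
  F[4-5] = -4057.5744 N (compression)
  Rx@0 = +1342.2600 N
  Ry@0 = +523.7542 N
  Ry@4 = +3489.3758 N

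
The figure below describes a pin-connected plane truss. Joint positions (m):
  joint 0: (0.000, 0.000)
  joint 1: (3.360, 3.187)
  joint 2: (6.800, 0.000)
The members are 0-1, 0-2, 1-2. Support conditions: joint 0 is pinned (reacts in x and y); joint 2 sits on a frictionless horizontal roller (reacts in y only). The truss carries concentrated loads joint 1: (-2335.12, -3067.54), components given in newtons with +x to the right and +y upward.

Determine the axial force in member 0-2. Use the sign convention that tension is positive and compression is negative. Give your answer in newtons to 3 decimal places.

454.756

N=3 nodes, M=3 members, R=3 reactions → 2N=6, M+R=6
member 0 (0-1): L=4.6310, (cx,cy)=(0.7255,0.6882)
member 1 (0-2): L=6.8000, (cx,cy)=(1.0000,0.0000)
member 2 (1-2): L=4.6894, (cx,cy)=(0.7336,-0.6796)
solve A·x = −loads:
  F[0-1] = -3845.2490 N (compression)
  F[0-2] = +454.7555 N (tension)
  F[1-2] = -619.9230 N (compression)
  Rx@0 = +2335.1200 N
  Ry@0 = +2646.2302 N
  Ry@2 = +421.3098 N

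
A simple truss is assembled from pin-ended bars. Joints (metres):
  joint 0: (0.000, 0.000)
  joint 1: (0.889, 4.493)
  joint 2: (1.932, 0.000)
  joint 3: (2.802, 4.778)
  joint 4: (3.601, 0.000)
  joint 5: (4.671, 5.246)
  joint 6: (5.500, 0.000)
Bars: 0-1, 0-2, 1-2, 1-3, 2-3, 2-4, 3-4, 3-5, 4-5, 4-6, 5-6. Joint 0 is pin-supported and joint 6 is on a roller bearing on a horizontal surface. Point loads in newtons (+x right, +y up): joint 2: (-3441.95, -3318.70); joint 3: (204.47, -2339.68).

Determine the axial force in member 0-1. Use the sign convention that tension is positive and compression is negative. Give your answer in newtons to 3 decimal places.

-3183.568

N=7 nodes, M=11 members, R=3 reactions → 2N=14, M+R=14
member 0 (0-1): L=4.5801, (cx,cy)=(0.1941,0.9810)
member 1 (0-2): L=1.9320, (cx,cy)=(1.0000,0.0000)
member 2 (1-2): L=4.6125, (cx,cy)=(0.2261,-0.9741)
member 3 (1-3): L=1.9341, (cx,cy)=(0.9891,0.1474)
member 4 (2-3): L=4.8566, (cx,cy)=(0.1791,0.9838)
member 5 (2-4): L=1.6690, (cx,cy)=(1.0000,0.0000)
member 6 (3-4): L=4.8443, (cx,cy)=(0.1649,-0.9863)
member 7 (3-5): L=1.9267, (cx,cy)=(0.9701,0.2429)
member 8 (4-5): L=5.3540, (cx,cy)=(0.1999,0.9798)
member 9 (4-6): L=1.8990, (cx,cy)=(1.0000,0.0000)
member 10 (5-6): L=5.3111, (cx,cy)=(0.1561,-0.9877)
solve A·x = −loads:
  F[0-1] = -3183.5680 N (compression)
  F[0-2] = -2619.5484 N (compression)
  F[1-2] = +3007.5440 N (tension)
  F[1-3] = -1312.3414 N (compression)
  F[2-3] = +395.4543 N (tension)
  F[2-4] = +1431.6442 N (tension)
  F[3-4] = -2816.1069 N (compression)
  F[3-5] = -997.0311 N (compression)
  F[4-5] = +2834.7254 N (tension)
  F[4-6] = +400.6504 N (tension)
  F[5-6] = -2566.8193 N (compression)
  Rx@0 = +3237.4800 N
  Ry@0 = +3123.0219 N
  Ry@6 = +2535.3581 N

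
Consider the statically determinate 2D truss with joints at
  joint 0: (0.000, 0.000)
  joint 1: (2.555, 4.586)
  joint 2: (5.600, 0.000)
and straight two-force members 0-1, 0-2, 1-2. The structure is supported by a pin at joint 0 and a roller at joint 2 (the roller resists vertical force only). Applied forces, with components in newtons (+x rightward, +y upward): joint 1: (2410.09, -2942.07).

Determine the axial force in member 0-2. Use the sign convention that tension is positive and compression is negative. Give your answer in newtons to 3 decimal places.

2201.756

N=3 nodes, M=3 members, R=3 reactions → 2N=6, M+R=6
member 0 (0-1): L=5.2497, (cx,cy)=(0.4867,0.8736)
member 1 (0-2): L=5.6000, (cx,cy)=(1.0000,0.0000)
member 2 (1-2): L=5.5049, (cx,cy)=(0.5531,-0.8331)
solve A·x = −loads:
  F[0-1] = +428.0594 N (tension)
  F[0-2] = +2201.7561 N (tension)
  F[1-2] = -3980.4094 N (compression)
  Rx@0 = -2410.0900 N
  Ry@0 = -373.9410 N
  Ry@2 = +3316.0110 N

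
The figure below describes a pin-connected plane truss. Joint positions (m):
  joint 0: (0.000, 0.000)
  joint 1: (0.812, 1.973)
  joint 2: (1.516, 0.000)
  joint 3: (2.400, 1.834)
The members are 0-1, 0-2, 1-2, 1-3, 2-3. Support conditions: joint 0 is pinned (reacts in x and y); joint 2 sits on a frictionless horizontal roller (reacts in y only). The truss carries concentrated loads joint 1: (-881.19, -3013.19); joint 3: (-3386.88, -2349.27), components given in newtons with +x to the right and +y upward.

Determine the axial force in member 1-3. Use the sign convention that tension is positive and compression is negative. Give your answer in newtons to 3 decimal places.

-2171.519

N=4 nodes, M=5 members, R=3 reactions → 2N=8, M+R=8
member 0 (0-1): L=2.1336, (cx,cy)=(0.3806,0.9247)
member 1 (0-2): L=1.5160, (cx,cy)=(1.0000,0.0000)
member 2 (1-2): L=2.0948, (cx,cy)=(0.3361,-0.9418)
member 3 (1-3): L=1.5941, (cx,cy)=(0.9962,-0.0872)
member 4 (2-3): L=2.0359, (cx,cy)=(0.4342,0.9008)
solve A·x = −loads:
  F[0-1] = -5702.6688 N (compression)
  F[0-2] = -2097.7210 N (compression)
  F[1-2] = +2600.9567 N (tension)
  F[1-3] = -2171.5188 N (compression)
  F[2-3] = -2818.1341 N (compression)
  Rx@0 = +4268.0700 N
  Ry@0 = +5273.5204 N
  Ry@2 = +88.9396 N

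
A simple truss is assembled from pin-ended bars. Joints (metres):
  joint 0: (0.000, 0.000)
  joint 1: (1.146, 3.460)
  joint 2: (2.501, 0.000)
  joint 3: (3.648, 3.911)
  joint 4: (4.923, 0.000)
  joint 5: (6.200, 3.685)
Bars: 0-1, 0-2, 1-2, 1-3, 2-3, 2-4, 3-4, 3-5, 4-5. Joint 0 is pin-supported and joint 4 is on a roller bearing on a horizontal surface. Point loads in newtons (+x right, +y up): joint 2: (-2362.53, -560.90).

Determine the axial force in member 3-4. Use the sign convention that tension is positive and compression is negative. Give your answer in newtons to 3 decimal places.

-299.710

N=6 nodes, M=9 members, R=3 reactions → 2N=12, M+R=12
member 0 (0-1): L=3.6448, (cx,cy)=(0.3144,0.9493)
member 1 (0-2): L=2.5010, (cx,cy)=(1.0000,0.0000)
member 2 (1-2): L=3.7159, (cx,cy)=(0.3647,-0.9311)
member 3 (1-3): L=2.5423, (cx,cy)=(0.9841,0.1774)
member 4 (2-3): L=4.0757, (cx,cy)=(0.2814,0.9596)
member 5 (2-4): L=2.4220, (cx,cy)=(1.0000,0.0000)
member 6 (3-4): L=4.1136, (cx,cy)=(0.3099,-0.9508)
member 7 (3-5): L=2.5620, (cx,cy)=(0.9961,-0.0882)
member 8 (4-5): L=3.9000, (cx,cy)=(0.3274,0.9449)
solve A·x = −loads:
  F[0-1] = -290.6920 N (compression)
  F[0-2] = -2271.1317 N (compression)
  F[1-2] = +260.2881 N (tension)
  F[1-3] = -189.3158 N (compression)
  F[2-3] = +331.9506 N (tension)
  F[2-4] = +92.8949 N (tension)
  F[3-4] = -299.7102 N (compression)
  F[3-5] = -0.0000 N (compression)
  F[4-5] = +0.0000 N (tension)
  Rx@0 = +2362.5300 N
  Ry@0 = +275.9496 N
  Ry@4 = +284.9504 N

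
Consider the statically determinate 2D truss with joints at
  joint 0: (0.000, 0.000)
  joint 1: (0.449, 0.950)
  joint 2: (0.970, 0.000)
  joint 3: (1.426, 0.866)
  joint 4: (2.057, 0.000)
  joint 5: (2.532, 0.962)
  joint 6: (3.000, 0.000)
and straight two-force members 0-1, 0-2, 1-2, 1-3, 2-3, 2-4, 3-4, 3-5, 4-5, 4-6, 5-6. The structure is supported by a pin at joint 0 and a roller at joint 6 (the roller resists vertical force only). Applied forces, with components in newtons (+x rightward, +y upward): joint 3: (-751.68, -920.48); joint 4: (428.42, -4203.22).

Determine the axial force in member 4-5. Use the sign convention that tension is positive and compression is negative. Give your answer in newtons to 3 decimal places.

N=7 nodes, M=11 members, R=3 reactions → 2N=14, M+R=14
member 0 (0-1): L=1.0508, (cx,cy)=(0.4273,0.9041)
member 1 (0-2): L=0.9700, (cx,cy)=(1.0000,0.0000)
member 2 (1-2): L=1.0835, (cx,cy)=(0.4809,-0.8768)
member 3 (1-3): L=0.9806, (cx,cy)=(0.9963,-0.0857)
member 4 (2-3): L=0.9787, (cx,cy)=(0.4659,0.8848)
member 5 (2-4): L=1.0870, (cx,cy)=(1.0000,0.0000)
member 6 (3-4): L=1.0715, (cx,cy)=(0.5889,-0.8082)
member 7 (3-5): L=1.1102, (cx,cy)=(0.9963,0.0865)
member 8 (4-5): L=1.0729, (cx,cy)=(0.4427,0.8967)
member 9 (4-6): L=0.9430, (cx,cy)=(1.0000,0.0000)
member 10 (5-6): L=1.0698, (cx,cy)=(0.4375,-0.8992)
solve A·x = −loads:
  F[0-1] = -2235.5155 N (compression)
  F[0-2] = +631.9957 N (tension)
  F[1-2] = +2517.5114 N (tension)
  F[1-3] = -2173.8051 N (compression)
  F[2-3] = -2494.6653 N (compression)
  F[2-4] = +3004.8565 N (tension)
  F[3-4] = +1020.6009 N (tension)
  F[3-5] = -3189.4083 N (compression)
  F[4-5] = +3767.7442 N (tension)
  F[4-6] = +1509.3524 N (tension)
  F[5-6] = -3450.2187 N (compression)
  Rx@0 = +323.2600 N
  Ry@0 = +2021.1423 N
  Ry@6 = +3102.5577 N

3767.744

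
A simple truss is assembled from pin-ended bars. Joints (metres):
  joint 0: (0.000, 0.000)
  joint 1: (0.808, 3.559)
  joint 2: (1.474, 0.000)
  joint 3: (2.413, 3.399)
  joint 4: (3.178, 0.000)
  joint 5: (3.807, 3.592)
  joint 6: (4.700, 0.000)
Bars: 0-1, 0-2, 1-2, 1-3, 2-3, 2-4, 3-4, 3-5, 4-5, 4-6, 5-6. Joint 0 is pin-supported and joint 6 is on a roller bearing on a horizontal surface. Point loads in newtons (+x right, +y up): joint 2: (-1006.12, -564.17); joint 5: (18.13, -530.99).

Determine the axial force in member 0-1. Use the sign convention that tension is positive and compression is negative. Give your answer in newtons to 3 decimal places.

N=7 nodes, M=11 members, R=3 reactions → 2N=14, M+R=14
member 0 (0-1): L=3.6496, (cx,cy)=(0.2214,0.9752)
member 1 (0-2): L=1.4740, (cx,cy)=(1.0000,0.0000)
member 2 (1-2): L=3.6208, (cx,cy)=(0.1839,-0.9829)
member 3 (1-3): L=1.6130, (cx,cy)=(0.9951,-0.0992)
member 4 (2-3): L=3.5263, (cx,cy)=(0.2663,0.9639)
member 5 (2-4): L=1.7040, (cx,cy)=(1.0000,0.0000)
member 6 (3-4): L=3.4840, (cx,cy)=(0.2196,-0.9756)
member 7 (3-5): L=1.4073, (cx,cy)=(0.9906,0.1371)
member 8 (4-5): L=3.6467, (cx,cy)=(0.1725,0.9850)
member 9 (4-6): L=1.5220, (cx,cy)=(1.0000,0.0000)
member 10 (5-6): L=3.7013, (cx,cy)=(0.2413,-0.9705)
solve A·x = −loads:
  F[0-1] = -486.3378 N (compression)
  F[0-2] = -880.3167 N (compression)
  F[1-2] = +502.8012 N (tension)
  F[1-3] = -201.1498 N (compression)
  F[2-3] = +72.5678 N (tension)
  F[2-4] = +198.9641 N (tension)
  F[3-4] = -114.2527 N (compression)
  F[3-5] = -157.2328 N (compression)
  F[4-5] = +113.1605 N (tension)
  F[4-6] = +154.3585 N (tension)
  F[5-6] = -639.7909 N (compression)
  Rx@0 = +987.9900 N
  Ry@0 = +474.2688 N
  Ry@6 = +620.8912 N

-486.338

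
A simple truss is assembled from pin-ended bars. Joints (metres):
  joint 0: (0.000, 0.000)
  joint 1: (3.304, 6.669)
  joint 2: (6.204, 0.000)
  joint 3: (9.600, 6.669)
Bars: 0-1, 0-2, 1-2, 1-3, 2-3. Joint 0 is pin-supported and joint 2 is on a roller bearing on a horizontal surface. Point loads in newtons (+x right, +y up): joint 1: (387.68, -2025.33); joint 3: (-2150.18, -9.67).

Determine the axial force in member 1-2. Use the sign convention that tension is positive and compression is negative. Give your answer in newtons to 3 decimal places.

N=4 nodes, M=5 members, R=3 reactions → 2N=8, M+R=8
member 0 (0-1): L=7.4426, (cx,cy)=(0.4439,0.8961)
member 1 (0-2): L=6.2040, (cx,cy)=(1.0000,0.0000)
member 2 (1-2): L=7.2722, (cx,cy)=(0.3988,-0.9170)
member 3 (1-3): L=6.2960, (cx,cy)=(1.0000,0.0000)
member 4 (2-3): L=7.4839, (cx,cy)=(0.4538,0.8911)
solve A·x = −loads:
  F[0-1] = -3164.9987 N (compression)
  F[0-2] = -357.4553 N (compression)
  F[1-2] = +884.0321 N (tension)
  F[1-3] = -2145.2558 N (compression)
  F[2-3] = -10.8516 N (compression)
  Rx@0 = +1762.5000 N
  Ry@0 = +2836.0300 N
  Ry@2 = -801.0300 N

884.032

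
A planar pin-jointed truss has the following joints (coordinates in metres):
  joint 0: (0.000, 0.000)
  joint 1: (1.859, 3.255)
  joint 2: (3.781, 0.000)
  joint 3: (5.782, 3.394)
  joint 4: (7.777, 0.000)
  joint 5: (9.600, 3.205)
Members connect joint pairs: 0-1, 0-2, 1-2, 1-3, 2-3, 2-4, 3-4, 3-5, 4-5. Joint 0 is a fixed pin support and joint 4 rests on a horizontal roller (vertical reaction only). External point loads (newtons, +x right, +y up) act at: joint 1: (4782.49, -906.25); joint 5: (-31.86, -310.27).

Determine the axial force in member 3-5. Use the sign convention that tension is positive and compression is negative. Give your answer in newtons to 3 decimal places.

140.833

N=6 nodes, M=9 members, R=3 reactions → 2N=12, M+R=12
member 0 (0-1): L=3.7485, (cx,cy)=(0.4959,0.8684)
member 1 (0-2): L=3.7810, (cx,cy)=(1.0000,0.0000)
member 2 (1-2): L=3.7801, (cx,cy)=(0.5085,-0.8611)
member 3 (1-3): L=3.9255, (cx,cy)=(0.9994,0.0354)
member 4 (2-3): L=3.9400, (cx,cy)=(0.5079,0.8614)
member 5 (2-4): L=3.9960, (cx,cy)=(1.0000,0.0000)
member 6 (3-4): L=3.9369, (cx,cy)=(0.5067,-0.8621)
member 7 (3-5): L=3.8227, (cx,cy)=(0.9988,-0.0494)
member 8 (4-5): L=3.6872, (cx,cy)=(0.4944,0.8692)
solve A·x = −loads:
  F[0-1] = +1579.5913 N (tension)
  F[0-2] = +3967.2509 N (tension)
  F[1-2] = -2752.3411 N (compression)
  F[1-3] = -2601.3062 N (compression)
  F[2-3] = +2751.2495 N (tension)
  F[2-4] = +1170.5269 N (tension)
  F[3-4] = -2650.3546 N (compression)
  F[3-5] = +140.8329 N (tension)
  F[4-5] = -348.9391 N (compression)
  Rx@0 = -4750.6300 N
  Ry@0 = -1371.6508 N
  Ry@4 = +2588.1708 N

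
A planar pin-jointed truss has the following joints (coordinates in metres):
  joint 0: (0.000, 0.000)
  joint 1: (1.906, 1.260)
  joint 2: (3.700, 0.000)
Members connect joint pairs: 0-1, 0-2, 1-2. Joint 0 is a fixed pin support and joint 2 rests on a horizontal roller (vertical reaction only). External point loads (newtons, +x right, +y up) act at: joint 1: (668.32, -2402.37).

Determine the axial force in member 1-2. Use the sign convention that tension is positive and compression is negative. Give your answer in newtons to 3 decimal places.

N=3 nodes, M=3 members, R=3 reactions → 2N=6, M+R=6
member 0 (0-1): L=2.2848, (cx,cy)=(0.8342,0.5515)
member 1 (0-2): L=3.7000, (cx,cy)=(1.0000,0.0000)
member 2 (1-2): L=2.1923, (cx,cy)=(0.8183,-0.5747)
solve A·x = −loads:
  F[0-1] = -1699.5394 N (compression)
  F[0-2] = +2086.0735 N (tension)
  F[1-2] = -2549.1811 N (compression)
  Rx@0 = -668.3200 N
  Ry@0 = +937.2348 N
  Ry@2 = +1465.1352 N

-2549.181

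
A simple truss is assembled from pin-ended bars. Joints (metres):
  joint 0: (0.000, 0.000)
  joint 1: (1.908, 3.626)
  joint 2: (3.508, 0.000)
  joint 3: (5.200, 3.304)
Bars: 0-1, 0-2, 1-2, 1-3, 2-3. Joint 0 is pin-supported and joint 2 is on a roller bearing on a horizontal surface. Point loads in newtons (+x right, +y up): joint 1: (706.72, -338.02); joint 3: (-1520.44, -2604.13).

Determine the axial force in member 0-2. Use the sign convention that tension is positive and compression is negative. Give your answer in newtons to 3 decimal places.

-1024.378

N=4 nodes, M=5 members, R=3 reactions → 2N=8, M+R=8
member 0 (0-1): L=4.0974, (cx,cy)=(0.4657,0.8850)
member 1 (0-2): L=3.5080, (cx,cy)=(1.0000,0.0000)
member 2 (1-2): L=3.9633, (cx,cy)=(0.4037,-0.9149)
member 3 (1-3): L=3.3077, (cx,cy)=(0.9953,-0.0973)
member 4 (2-3): L=3.7120, (cx,cy)=(0.4558,0.8901)
solve A·x = −loads:
  F[0-1] = +452.3805 N (tension)
  F[0-2] = -1024.3782 N (compression)
  F[1-2] = -788.0229 N (compression)
  F[1-3] = -178.7843 N (compression)
  F[2-3] = -2945.2948 N (compression)
  Rx@0 = +813.7200 N
  Ry@0 = -400.3389 N
  Ry@2 = +3342.4889 N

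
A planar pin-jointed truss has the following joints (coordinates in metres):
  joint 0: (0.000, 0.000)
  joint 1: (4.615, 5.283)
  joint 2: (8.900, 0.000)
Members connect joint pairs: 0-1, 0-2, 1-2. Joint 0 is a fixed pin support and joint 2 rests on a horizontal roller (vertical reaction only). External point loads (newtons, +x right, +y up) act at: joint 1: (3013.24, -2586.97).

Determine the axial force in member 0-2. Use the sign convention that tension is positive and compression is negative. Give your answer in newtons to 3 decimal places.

N=3 nodes, M=3 members, R=3 reactions → 2N=6, M+R=6
member 0 (0-1): L=7.0149, (cx,cy)=(0.6579,0.7531)
member 1 (0-2): L=8.9000, (cx,cy)=(1.0000,0.0000)
member 2 (1-2): L=6.8023, (cx,cy)=(0.6299,-0.7766)
solve A·x = −loads:
  F[0-1] = +721.1665 N (tension)
  F[0-2] = +2538.7927 N (tension)
  F[1-2] = -4030.2531 N (compression)
  Rx@0 = -3013.2400 N
  Ry@0 = -543.1214 N
  Ry@2 = +3130.0914 N

2538.793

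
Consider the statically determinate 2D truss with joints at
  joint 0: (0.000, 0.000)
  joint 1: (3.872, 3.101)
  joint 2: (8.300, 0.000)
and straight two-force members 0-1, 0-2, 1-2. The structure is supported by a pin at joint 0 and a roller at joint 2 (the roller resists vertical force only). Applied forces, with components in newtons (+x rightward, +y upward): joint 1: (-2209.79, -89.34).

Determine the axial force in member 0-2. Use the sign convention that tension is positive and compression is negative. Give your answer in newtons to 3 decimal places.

N=3 nodes, M=3 members, R=3 reactions → 2N=6, M+R=6
member 0 (0-1): L=4.9607, (cx,cy)=(0.7805,0.6251)
member 1 (0-2): L=8.3000, (cx,cy)=(1.0000,0.0000)
member 2 (1-2): L=5.4059, (cx,cy)=(0.8191,-0.5736)
solve A·x = −loads:
  F[0-1] = -1396.9827 N (compression)
  F[0-2] = -1119.3970 N (compression)
  F[1-2] = +1366.6012 N (tension)
  Rx@0 = +2209.7900 N
  Ry@0 = +873.2718 N
  Ry@2 = -783.9318 N

-1119.397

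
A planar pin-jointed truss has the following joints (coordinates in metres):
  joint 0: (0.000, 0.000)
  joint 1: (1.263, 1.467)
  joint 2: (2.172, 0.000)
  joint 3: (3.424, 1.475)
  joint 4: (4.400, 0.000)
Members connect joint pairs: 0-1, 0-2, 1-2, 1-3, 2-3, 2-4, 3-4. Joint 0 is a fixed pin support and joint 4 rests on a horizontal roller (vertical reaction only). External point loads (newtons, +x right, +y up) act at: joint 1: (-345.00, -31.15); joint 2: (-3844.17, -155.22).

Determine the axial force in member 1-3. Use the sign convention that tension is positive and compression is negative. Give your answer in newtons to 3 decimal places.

44.644

N=5 nodes, M=7 members, R=3 reactions → 2N=10, M+R=10
member 0 (0-1): L=1.9358, (cx,cy)=(0.6524,0.7578)
member 1 (0-2): L=2.1720, (cx,cy)=(1.0000,0.0000)
member 2 (1-2): L=1.7258, (cx,cy)=(0.5267,-0.8500)
member 3 (1-3): L=2.1610, (cx,cy)=(1.0000,0.0037)
member 4 (2-3): L=1.9347, (cx,cy)=(0.6471,0.7624)
member 5 (2-4): L=2.2280, (cx,cy)=(1.0000,0.0000)
member 6 (3-4): L=1.7687, (cx,cy)=(0.5518,-0.8340)
solve A·x = −loads:
  F[0-1] = -284.8022 N (compression)
  F[0-2] = -4003.3511 N (compression)
  F[1-2] = +217.4569 N (tension)
  F[1-3] = +44.6438 N (tension)
  F[2-3] = -38.8618 N (compression)
  F[2-4] = -19.4951 N (compression)
  F[3-4] = +35.3284 N (tension)
  Rx@0 = +4189.1700 N
  Ry@0 = +215.8324 N
  Ry@4 = -29.4624 N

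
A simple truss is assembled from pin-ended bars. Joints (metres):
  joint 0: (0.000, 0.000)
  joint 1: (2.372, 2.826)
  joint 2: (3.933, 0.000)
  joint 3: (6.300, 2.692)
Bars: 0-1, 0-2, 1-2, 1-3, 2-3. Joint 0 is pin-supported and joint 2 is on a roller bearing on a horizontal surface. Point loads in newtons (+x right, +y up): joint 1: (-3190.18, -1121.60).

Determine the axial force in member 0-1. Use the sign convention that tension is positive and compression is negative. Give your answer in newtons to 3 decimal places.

N=4 nodes, M=5 members, R=3 reactions → 2N=8, M+R=8
member 0 (0-1): L=3.6895, (cx,cy)=(0.6429,0.7660)
member 1 (0-2): L=3.9330, (cx,cy)=(1.0000,0.0000)
member 2 (1-2): L=3.2285, (cx,cy)=(0.4835,-0.8753)
member 3 (1-3): L=3.9303, (cx,cy)=(0.9994,-0.0341)
member 4 (2-3): L=3.5846, (cx,cy)=(0.6603,0.7510)
solve A·x = −loads:
  F[0-1] = -3573.8845 N (compression)
  F[0-2] = -892.5309 N (compression)
  F[1-2] = +1845.9362 N (tension)
  F[1-3] = -0.0000 N (tension)
  F[2-3] = +0.0000 N (tension)
  Rx@0 = +3190.1800 N
  Ry@0 = +2737.4183 N
  Ry@2 = -1615.8183 N

-3573.884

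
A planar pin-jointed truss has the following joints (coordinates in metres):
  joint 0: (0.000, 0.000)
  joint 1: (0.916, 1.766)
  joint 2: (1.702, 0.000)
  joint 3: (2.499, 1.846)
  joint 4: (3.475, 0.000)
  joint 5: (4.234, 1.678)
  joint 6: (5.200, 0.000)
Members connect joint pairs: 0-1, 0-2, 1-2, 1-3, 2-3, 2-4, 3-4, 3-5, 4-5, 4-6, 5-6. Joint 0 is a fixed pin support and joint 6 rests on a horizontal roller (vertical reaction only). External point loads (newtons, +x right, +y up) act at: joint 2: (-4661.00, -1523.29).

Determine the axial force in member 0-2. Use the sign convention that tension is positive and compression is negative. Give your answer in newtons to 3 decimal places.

N=7 nodes, M=11 members, R=3 reactions → 2N=14, M+R=14
member 0 (0-1): L=1.9894, (cx,cy)=(0.4604,0.8877)
member 1 (0-2): L=1.7020, (cx,cy)=(1.0000,0.0000)
member 2 (1-2): L=1.9330, (cx,cy)=(0.4066,-0.9136)
member 3 (1-3): L=1.5850, (cx,cy)=(0.9987,0.0505)
member 4 (2-3): L=2.0107, (cx,cy)=(0.3964,0.9181)
member 5 (2-4): L=1.7730, (cx,cy)=(1.0000,0.0000)
member 6 (3-4): L=2.0881, (cx,cy)=(0.4674,-0.8840)
member 7 (3-5): L=1.7431, (cx,cy)=(0.9953,-0.0964)
member 8 (4-5): L=1.8417, (cx,cy)=(0.4121,0.9111)
member 9 (4-6): L=1.7250, (cx,cy)=(1.0000,0.0000)
member 10 (5-6): L=1.9362, (cx,cy)=(0.4989,-0.8666)
solve A·x = −loads:
  F[0-1] = -1154.3458 N (compression)
  F[0-2] = -4129.4993 N (compression)
  F[1-2] = +1068.1881 N (tension)
  F[1-3] = -967.0782 N (compression)
  F[2-3] = +596.2348 N (tension)
  F[2-4] = +729.5107 N (tension)
  F[3-4] = -510.1973 N (compression)
  F[3-5] = -493.3394 N (compression)
  F[4-5] = +495.0317 N (tension)
  F[4-6] = +287.0278 N (tension)
  F[5-6] = -575.3012 N (compression)
  Rx@0 = +4661.0000 N
  Ry@0 = +1024.7055 N
  Ry@6 = +498.5845 N

-4129.499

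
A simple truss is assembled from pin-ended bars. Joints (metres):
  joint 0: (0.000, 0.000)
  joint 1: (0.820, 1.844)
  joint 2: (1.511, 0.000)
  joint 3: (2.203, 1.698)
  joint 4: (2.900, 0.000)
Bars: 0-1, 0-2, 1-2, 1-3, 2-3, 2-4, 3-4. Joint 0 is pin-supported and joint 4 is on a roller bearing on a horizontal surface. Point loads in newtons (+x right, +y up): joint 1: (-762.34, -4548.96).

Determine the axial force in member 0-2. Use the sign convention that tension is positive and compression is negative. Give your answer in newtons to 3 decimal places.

N=5 nodes, M=7 members, R=3 reactions → 2N=10, M+R=10
member 0 (0-1): L=2.0181, (cx,cy)=(0.4063,0.9137)
member 1 (0-2): L=1.5110, (cx,cy)=(1.0000,0.0000)
member 2 (1-2): L=1.9692, (cx,cy)=(0.3509,-0.9364)
member 3 (1-3): L=1.3907, (cx,cy)=(0.9945,-0.1050)
member 4 (2-3): L=1.8336, (cx,cy)=(0.3774,0.9261)
member 5 (2-4): L=1.3890, (cx,cy)=(1.0000,0.0000)
member 6 (3-4): L=1.8355, (cx,cy)=(0.3797,-0.9251)
solve A·x = −loads:
  F[0-1] = -4101.2622 N (compression)
  F[0-2] = +904.0945 N (tension)
  F[1-2] = -785.0744 N (compression)
  F[1-3] = -632.1043 N (compression)
  F[2-3] = +793.8595 N (tension)
  F[2-4] = +329.0080 N (tension)
  F[3-4] = -866.4132 N (compression)
  Rx@0 = +762.3400 N
  Ry@0 = +3747.4454 N
  Ry@4 = +801.5146 N

904.095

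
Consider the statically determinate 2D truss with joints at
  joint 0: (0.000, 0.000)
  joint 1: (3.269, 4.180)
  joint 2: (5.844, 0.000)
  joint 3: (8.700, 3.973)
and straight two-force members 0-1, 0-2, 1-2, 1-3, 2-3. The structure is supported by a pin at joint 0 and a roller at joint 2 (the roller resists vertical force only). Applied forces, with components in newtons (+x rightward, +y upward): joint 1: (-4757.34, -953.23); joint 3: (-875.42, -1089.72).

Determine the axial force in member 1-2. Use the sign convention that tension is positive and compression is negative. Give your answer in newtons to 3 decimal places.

3447.851

N=4 nodes, M=5 members, R=3 reactions → 2N=8, M+R=8
member 0 (0-1): L=5.3065, (cx,cy)=(0.6160,0.7877)
member 1 (0-2): L=5.8440, (cx,cy)=(1.0000,0.0000)
member 2 (1-2): L=4.9095, (cx,cy)=(0.5245,-0.8514)
member 3 (1-3): L=5.4349, (cx,cy)=(0.9993,-0.0381)
member 4 (2-3): L=4.8930, (cx,cy)=(0.5837,0.8120)
solve A·x = −loads:
  F[0-1] = -4932.4411 N (compression)
  F[0-2] = -2594.1843 N (compression)
  F[1-2] = +3447.8514 N (tension)
  F[1-3] = -89.6820 N (compression)
  F[2-3] = -1346.2660 N (compression)
  Rx@0 = +5632.7600 N
  Ry@0 = +3885.3614 N
  Ry@2 = -1842.4114 N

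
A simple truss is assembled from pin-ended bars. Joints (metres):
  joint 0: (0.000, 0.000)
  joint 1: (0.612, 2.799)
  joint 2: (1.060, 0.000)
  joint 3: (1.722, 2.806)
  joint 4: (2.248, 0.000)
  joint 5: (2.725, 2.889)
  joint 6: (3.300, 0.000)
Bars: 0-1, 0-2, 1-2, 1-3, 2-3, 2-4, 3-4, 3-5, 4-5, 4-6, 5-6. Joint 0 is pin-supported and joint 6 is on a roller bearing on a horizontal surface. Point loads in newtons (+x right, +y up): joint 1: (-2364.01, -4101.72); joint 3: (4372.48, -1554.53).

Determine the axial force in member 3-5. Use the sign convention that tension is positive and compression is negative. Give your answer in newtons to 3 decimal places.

N=7 nodes, M=11 members, R=3 reactions → 2N=14, M+R=14
member 0 (0-1): L=2.8651, (cx,cy)=(0.2136,0.9769)
member 1 (0-2): L=1.0600, (cx,cy)=(1.0000,0.0000)
member 2 (1-2): L=2.8346, (cx,cy)=(0.1580,-0.9874)
member 3 (1-3): L=1.1100, (cx,cy)=(1.0000,0.0063)
member 4 (2-3): L=2.8830, (cx,cy)=(0.2296,0.9733)
member 5 (2-4): L=1.1880, (cx,cy)=(1.0000,0.0000)
member 6 (3-4): L=2.8549, (cx,cy)=(0.1842,-0.9829)
member 7 (3-5): L=1.0064, (cx,cy)=(0.9966,0.0825)
member 8 (4-5): L=2.9281, (cx,cy)=(0.1629,0.9866)
member 9 (4-6): L=1.0520, (cx,cy)=(1.0000,0.0000)
member 10 (5-6): L=2.9457, (cx,cy)=(0.1952,-0.9808)
solve A·x = −loads:
  F[0-1] = -2427.5902 N (compression)
  F[0-2] = +2527.0110 N (tension)
  F[1-2] = -1738.6379 N (compression)
  F[1-3] = +2120.2951 N (tension)
  F[2-3] = +1763.9173 N (tension)
  F[2-4] = +1847.1977 N (tension)
  F[3-4] = -3443.9974 N (compression)
  F[3-5] = -1216.7990 N (compression)
  F[4-5] = +3430.8661 N (tension)
  F[4-6] = +653.7540 N (tension)
  F[5-6] = -3349.1141 N (compression)
  Rx@0 = -2008.4700 N
  Ry@0 = +2371.5627 N
  Ry@6 = +3284.6873 N

-1216.799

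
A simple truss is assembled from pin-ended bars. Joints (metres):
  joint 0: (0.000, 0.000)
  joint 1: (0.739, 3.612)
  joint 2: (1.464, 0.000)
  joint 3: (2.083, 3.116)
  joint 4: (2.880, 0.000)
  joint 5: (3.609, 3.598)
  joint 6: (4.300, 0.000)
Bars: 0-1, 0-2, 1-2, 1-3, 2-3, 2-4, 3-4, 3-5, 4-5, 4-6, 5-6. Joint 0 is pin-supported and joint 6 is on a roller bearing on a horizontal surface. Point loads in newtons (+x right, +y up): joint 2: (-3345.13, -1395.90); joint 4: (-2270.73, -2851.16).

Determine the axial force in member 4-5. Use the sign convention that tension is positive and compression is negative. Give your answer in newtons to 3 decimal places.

2757.402

N=7 nodes, M=11 members, R=3 reactions → 2N=14, M+R=14
member 0 (0-1): L=3.6868, (cx,cy)=(0.2004,0.9797)
member 1 (0-2): L=1.4640, (cx,cy)=(1.0000,0.0000)
member 2 (1-2): L=3.6840, (cx,cy)=(0.1968,-0.9804)
member 3 (1-3): L=1.4326, (cx,cy)=(0.9382,-0.3462)
member 4 (2-3): L=3.1769, (cx,cy)=(0.1948,0.9808)
member 5 (2-4): L=1.4160, (cx,cy)=(1.0000,0.0000)
member 6 (3-4): L=3.2163, (cx,cy)=(0.2478,-0.9688)
member 7 (3-5): L=1.6003, (cx,cy)=(0.9536,0.3012)
member 8 (4-5): L=3.6711, (cx,cy)=(0.1986,0.9801)
member 9 (4-6): L=1.4200, (cx,cy)=(1.0000,0.0000)
member 10 (5-6): L=3.6638, (cx,cy)=(0.1886,-0.9821)
solve A·x = −loads:
  F[0-1] = -1900.7662 N (compression)
  F[0-2] = -5234.8636 N (compression)
  F[1-2] = +2206.1649 N (tension)
  F[1-3] = -868.8972 N (compression)
  F[2-3] = -782.1126 N (compression)
  F[2-4] = -1303.1816 N (compression)
  F[3-4] = +153.4573 N (tension)
  F[3-5] = -1054.5441 N (compression)
  F[4-5] = +2757.4020 N (tension)
  F[4-6] = +458.0169 N (tension)
  F[5-6] = -2428.4525 N (compression)
  Rx@0 = +5615.8600 N
  Ry@0 = +1862.1906 N
  Ry@6 = +2384.8694 N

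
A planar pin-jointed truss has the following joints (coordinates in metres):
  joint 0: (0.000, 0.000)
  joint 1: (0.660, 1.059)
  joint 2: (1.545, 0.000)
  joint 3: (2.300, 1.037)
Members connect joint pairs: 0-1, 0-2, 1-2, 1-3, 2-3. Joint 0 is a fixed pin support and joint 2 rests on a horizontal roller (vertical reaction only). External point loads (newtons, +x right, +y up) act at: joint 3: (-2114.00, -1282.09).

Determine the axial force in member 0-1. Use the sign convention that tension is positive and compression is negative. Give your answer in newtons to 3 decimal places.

N=4 nodes, M=5 members, R=3 reactions → 2N=8, M+R=8
member 0 (0-1): L=1.2478, (cx,cy)=(0.5289,0.8487)
member 1 (0-2): L=1.5450, (cx,cy)=(1.0000,0.0000)
member 2 (1-2): L=1.3801, (cx,cy)=(0.6413,-0.7673)
member 3 (1-3): L=1.6401, (cx,cy)=(0.9999,-0.0134)
member 4 (2-3): L=1.2827, (cx,cy)=(0.5886,0.8084)
solve A·x = −loads:
  F[0-1] = -933.6793 N (compression)
  F[0-2] = -1620.1602 N (compression)
  F[1-2] = +1053.0962 N (tension)
  F[1-3] = -1169.2459 N (compression)
  F[2-3] = -1605.2960 N (compression)
  Rx@0 = +2114.0000 N
  Ry@0 = +792.3884 N
  Ry@2 = +489.7016 N

-933.679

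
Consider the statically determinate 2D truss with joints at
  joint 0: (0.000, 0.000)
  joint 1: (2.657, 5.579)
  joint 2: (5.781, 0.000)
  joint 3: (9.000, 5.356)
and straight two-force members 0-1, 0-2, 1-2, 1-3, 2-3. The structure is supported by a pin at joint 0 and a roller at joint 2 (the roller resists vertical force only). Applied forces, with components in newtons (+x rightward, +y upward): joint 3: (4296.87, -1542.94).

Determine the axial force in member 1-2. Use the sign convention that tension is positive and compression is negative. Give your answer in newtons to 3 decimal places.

N=4 nodes, M=5 members, R=3 reactions → 2N=8, M+R=8
member 0 (0-1): L=6.1794, (cx,cy)=(0.4300,0.9028)
member 1 (0-2): L=5.7810, (cx,cy)=(1.0000,0.0000)
member 2 (1-2): L=6.3941, (cx,cy)=(0.4886,-0.8725)
member 3 (1-3): L=6.3469, (cx,cy)=(0.9994,-0.0351)
member 4 (2-3): L=6.2489, (cx,cy)=(0.5151,0.8571)
solve A·x = −loads:
  F[0-1] = +5361.0017 N (tension)
  F[0-2] = +1991.7596 N (tension)
  F[1-2] = -5753.4252 N (compression)
  F[1-3] = +5119.2497 N (tension)
  F[2-3] = -1590.3117 N (compression)
  Rx@0 = -4296.8700 N
  Ry@0 = -4840.1245 N
  Ry@2 = +6383.0645 N

-5753.425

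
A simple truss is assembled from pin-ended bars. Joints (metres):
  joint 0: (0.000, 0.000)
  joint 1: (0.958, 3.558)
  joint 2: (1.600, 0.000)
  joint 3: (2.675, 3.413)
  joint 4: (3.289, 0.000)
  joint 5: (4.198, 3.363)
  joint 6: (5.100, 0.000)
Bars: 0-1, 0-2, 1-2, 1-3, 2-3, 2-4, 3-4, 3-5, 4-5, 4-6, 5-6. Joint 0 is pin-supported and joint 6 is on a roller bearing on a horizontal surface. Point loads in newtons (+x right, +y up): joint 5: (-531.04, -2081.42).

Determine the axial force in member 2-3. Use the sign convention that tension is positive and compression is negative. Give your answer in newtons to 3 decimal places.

-782.130

N=7 nodes, M=11 members, R=3 reactions → 2N=14, M+R=14
member 0 (0-1): L=3.6847, (cx,cy)=(0.2600,0.9656)
member 1 (0-2): L=1.6000, (cx,cy)=(1.0000,0.0000)
member 2 (1-2): L=3.6155, (cx,cy)=(0.1776,-0.9841)
member 3 (1-3): L=1.7231, (cx,cy)=(0.9965,-0.0842)
member 4 (2-3): L=3.5783, (cx,cy)=(0.3004,0.9538)
member 5 (2-4): L=1.6890, (cx,cy)=(1.0000,0.0000)
member 6 (3-4): L=3.4678, (cx,cy)=(0.1771,-0.9842)
member 7 (3-5): L=1.5238, (cx,cy)=(0.9995,-0.0328)
member 8 (4-5): L=3.4837, (cx,cy)=(0.2609,0.9654)
member 9 (4-6): L=1.8110, (cx,cy)=(1.0000,0.0000)
member 10 (5-6): L=3.4819, (cx,cy)=(0.2591,-0.9659)
solve A·x = −loads:
  F[0-1] = -743.8814 N (compression)
  F[0-2] = -337.6361 N (compression)
  F[1-2] = +758.0470 N (tension)
  F[1-3] = -329.1786 N (compression)
  F[2-3] = -782.1296 N (compression)
  F[2-4] = +31.9403 N (tension)
  F[3-4] = +753.0577 N (tension)
  F[3-5] = -696.6903 N (compression)
  F[4-5] = -767.7567 N (compression)
  F[4-6] = +365.6065 N (tension)
  F[5-6] = -1411.2991 N (compression)
  Rx@0 = +531.0400 N
  Ry@0 = +718.2997 N
  Ry@6 = +1363.1203 N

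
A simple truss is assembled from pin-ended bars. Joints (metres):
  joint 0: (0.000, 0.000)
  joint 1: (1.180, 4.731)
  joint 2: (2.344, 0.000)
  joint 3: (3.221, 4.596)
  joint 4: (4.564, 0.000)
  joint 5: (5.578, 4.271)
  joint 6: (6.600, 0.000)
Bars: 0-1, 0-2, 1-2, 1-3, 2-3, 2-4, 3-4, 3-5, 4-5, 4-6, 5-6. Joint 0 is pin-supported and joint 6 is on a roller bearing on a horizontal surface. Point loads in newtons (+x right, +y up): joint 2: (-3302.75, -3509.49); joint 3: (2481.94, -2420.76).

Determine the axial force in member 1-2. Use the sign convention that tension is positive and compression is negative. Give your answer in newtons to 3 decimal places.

N=7 nodes, M=11 members, R=3 reactions → 2N=14, M+R=14
member 0 (0-1): L=4.8759, (cx,cy)=(0.2420,0.9703)
member 1 (0-2): L=2.3440, (cx,cy)=(1.0000,0.0000)
member 2 (1-2): L=4.8721, (cx,cy)=(0.2389,-0.9710)
member 3 (1-3): L=2.0455, (cx,cy)=(0.9978,-0.0660)
member 4 (2-3): L=4.6789, (cx,cy)=(0.1874,0.9823)
member 5 (2-4): L=2.2200, (cx,cy)=(1.0000,0.0000)
member 6 (3-4): L=4.7882, (cx,cy)=(0.2805,-0.9599)
member 7 (3-5): L=2.3793, (cx,cy)=(0.9906,-0.1366)
member 8 (4-5): L=4.3897, (cx,cy)=(0.2310,0.9730)
member 9 (4-6): L=2.0360, (cx,cy)=(1.0000,0.0000)
member 10 (5-6): L=4.3916, (cx,cy)=(0.2327,-0.9725)
solve A·x = −loads:
  F[0-1] = -1828.4633 N (compression)
  F[0-2] = -378.3132 N (compression)
  F[1-2] = +1887.8851 N (tension)
  F[1-3] = -895.4875 N (compression)
  F[2-3] = +1706.5207 N (tension)
  F[2-4] = +3055.6112 N (tension)
  F[3-4] = -4054.3529 N (compression)
  F[3-5] = -1936.5934 N (compression)
  F[4-5] = +3999.7829 N (tension)
  F[4-6] = +994.5148 N (tension)
  F[5-6] = -4273.4693 N (compression)
  Rx@0 = +820.8100 N
  Ry@0 = +1774.1123 N
  Ry@6 = +4156.1377 N

1887.885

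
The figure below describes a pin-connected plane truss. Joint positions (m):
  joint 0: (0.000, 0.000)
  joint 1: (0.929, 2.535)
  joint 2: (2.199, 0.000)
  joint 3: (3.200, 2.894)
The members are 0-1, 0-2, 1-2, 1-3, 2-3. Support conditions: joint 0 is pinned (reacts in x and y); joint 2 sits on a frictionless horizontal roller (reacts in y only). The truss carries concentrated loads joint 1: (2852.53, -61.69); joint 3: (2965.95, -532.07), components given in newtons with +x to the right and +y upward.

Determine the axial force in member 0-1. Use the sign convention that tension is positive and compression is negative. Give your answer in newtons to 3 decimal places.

7879.458

N=4 nodes, M=5 members, R=3 reactions → 2N=8, M+R=8
member 0 (0-1): L=2.6999, (cx,cy)=(0.3441,0.9389)
member 1 (0-2): L=2.1990, (cx,cy)=(1.0000,0.0000)
member 2 (1-2): L=2.8353, (cx,cy)=(0.4479,-0.8941)
member 3 (1-3): L=2.2992, (cx,cy)=(0.9877,0.1561)
member 4 (2-3): L=3.0622, (cx,cy)=(0.3269,0.9451)
solve A·x = −loads:
  F[0-1] = +7879.4576 N (tension)
  F[0-2] = +3107.2264 N (tension)
  F[1-2] = -7754.6645 N (compression)
  F[1-3] = +3373.5615 N (tension)
  F[2-3] = -1120.3712 N (compression)
  Rx@0 = -5818.4800 N
  Ry@0 = -7398.3077 N
  Ry@2 = +7992.0677 N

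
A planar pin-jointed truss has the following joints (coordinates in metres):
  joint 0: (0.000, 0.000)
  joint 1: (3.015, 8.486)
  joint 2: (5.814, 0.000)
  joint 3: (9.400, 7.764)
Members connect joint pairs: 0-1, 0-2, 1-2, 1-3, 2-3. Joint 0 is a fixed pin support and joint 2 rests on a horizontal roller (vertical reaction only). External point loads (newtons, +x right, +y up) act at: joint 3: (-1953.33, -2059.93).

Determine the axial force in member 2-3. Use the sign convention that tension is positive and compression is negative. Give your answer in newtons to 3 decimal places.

N=4 nodes, M=5 members, R=3 reactions → 2N=8, M+R=8
member 0 (0-1): L=9.0057, (cx,cy)=(0.3348,0.9423)
member 1 (0-2): L=5.8140, (cx,cy)=(1.0000,0.0000)
member 2 (1-2): L=8.9357, (cx,cy)=(0.3132,-0.9497)
member 3 (1-3): L=6.4257, (cx,cy)=(0.9937,-0.1124)
member 4 (2-3): L=8.5521, (cx,cy)=(0.4193,0.9078)
solve A·x = −loads:
  F[0-1] = -1419.8694 N (compression)
  F[0-2] = -1477.9742 N (compression)
  F[1-2] = +1522.2082 N (tension)
  F[1-3] = -958.2377 N (compression)
  F[2-3] = -2387.6364 N (compression)
  Rx@0 = +1953.3300 N
  Ry@0 = +1337.9335 N
  Ry@2 = +721.9965 N

-2387.636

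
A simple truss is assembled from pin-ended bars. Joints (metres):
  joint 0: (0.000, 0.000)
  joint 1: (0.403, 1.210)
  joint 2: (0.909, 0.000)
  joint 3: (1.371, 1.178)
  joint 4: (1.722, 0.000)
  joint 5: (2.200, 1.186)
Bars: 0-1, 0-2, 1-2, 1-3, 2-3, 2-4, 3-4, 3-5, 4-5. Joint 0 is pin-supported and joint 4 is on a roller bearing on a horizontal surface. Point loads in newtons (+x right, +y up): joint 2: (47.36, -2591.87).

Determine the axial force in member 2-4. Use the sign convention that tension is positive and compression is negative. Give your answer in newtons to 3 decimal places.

407.667

N=6 nodes, M=9 members, R=3 reactions → 2N=12, M+R=12
member 0 (0-1): L=1.2753, (cx,cy)=(0.3160,0.9488)
member 1 (0-2): L=0.9090, (cx,cy)=(1.0000,0.0000)
member 2 (1-2): L=1.3115, (cx,cy)=(0.3858,-0.9226)
member 3 (1-3): L=0.9685, (cx,cy)=(0.9995,-0.0330)
member 4 (2-3): L=1.2654, (cx,cy)=(0.3651,0.9310)
member 5 (2-4): L=0.8130, (cx,cy)=(1.0000,0.0000)
member 6 (3-4): L=1.2292, (cx,cy)=(0.2856,-0.9584)
member 7 (3-5): L=0.8290, (cx,cy)=(1.0000,0.0096)
member 8 (4-5): L=1.2787, (cx,cy)=(0.3738,0.9275)
solve A·x = −loads:
  F[0-1] = -1289.7736 N (compression)
  F[0-2] = +454.9188 N (tension)
  F[1-2] = +1359.7774 N (tension)
  F[1-3] = -932.6785 N (compression)
  F[2-3] = +1436.5417 N (tension)
  F[2-4] = +407.6672 N (tension)
  F[3-4] = -1427.6257 N (compression)
  F[3-5] = +0.0000 N (tension)
  F[4-5] = -0.0000 N (compression)
  Rx@0 = -47.3600 N
  Ry@0 = +1223.6878 N
  Ry@4 = +1368.1822 N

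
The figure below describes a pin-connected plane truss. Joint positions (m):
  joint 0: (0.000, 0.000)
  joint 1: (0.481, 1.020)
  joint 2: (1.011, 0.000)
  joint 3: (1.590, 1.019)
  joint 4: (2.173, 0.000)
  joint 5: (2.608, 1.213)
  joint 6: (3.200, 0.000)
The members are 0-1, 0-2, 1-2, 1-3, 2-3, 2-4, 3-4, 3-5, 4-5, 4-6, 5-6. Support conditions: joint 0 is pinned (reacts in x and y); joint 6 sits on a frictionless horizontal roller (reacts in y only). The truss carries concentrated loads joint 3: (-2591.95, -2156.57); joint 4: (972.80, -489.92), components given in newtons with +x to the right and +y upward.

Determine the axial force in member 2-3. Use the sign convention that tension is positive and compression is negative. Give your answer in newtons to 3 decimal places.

-2380.223

N=7 nodes, M=11 members, R=3 reactions → 2N=14, M+R=14
member 0 (0-1): L=1.1277, (cx,cy)=(0.4265,0.9045)
member 1 (0-2): L=1.0110, (cx,cy)=(1.0000,0.0000)
member 2 (1-2): L=1.1495, (cx,cy)=(0.4611,-0.8874)
member 3 (1-3): L=1.1090, (cx,cy)=(1.0000,-0.0009)
member 4 (2-3): L=1.1720, (cx,cy)=(0.4940,0.8694)
member 5 (2-4): L=1.1620, (cx,cy)=(1.0000,0.0000)
member 6 (3-4): L=1.1740, (cx,cy)=(0.4966,-0.8680)
member 7 (3-5): L=1.0363, (cx,cy)=(0.9823,0.1872)
member 8 (4-5): L=1.2886, (cx,cy)=(0.3376,0.9413)
member 9 (4-6): L=1.0270, (cx,cy)=(1.0000,0.0000)
member 10 (5-6): L=1.3498, (cx,cy)=(0.4386,-0.8987)
solve A·x = −loads:
  F[0-1] = -2285.9980 N (compression)
  F[0-2] = -644.1196 N (compression)
  F[1-2] = +2332.1795 N (tension)
  F[1-3] = -2050.3497 N (compression)
  F[2-3] = -2380.2232 N (compression)
  F[2-4] = +1607.0865 N (tension)
  F[3-4] = -217.9617 N (compression)
  F[3-5] = -535.5142 N (compression)
  F[4-5] = +721.4544 N (tension)
  F[4-6] = +282.5094 N (tension)
  F[5-6] = -644.1181 N (compression)
  Rx@0 = +1619.1500 N
  Ry@0 = +2067.6321 N
  Ry@6 = +578.8579 N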